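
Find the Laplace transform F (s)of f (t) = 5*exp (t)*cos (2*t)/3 5*(s - 1)/ (3*( (s - 1)^2 + 4))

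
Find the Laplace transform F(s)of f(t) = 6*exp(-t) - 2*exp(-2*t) 6/(s + 1) - 2/(s + 2)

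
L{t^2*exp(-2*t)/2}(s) (s + 2)^(-3)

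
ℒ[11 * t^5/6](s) 220/s^6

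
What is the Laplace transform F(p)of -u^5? -120/p^6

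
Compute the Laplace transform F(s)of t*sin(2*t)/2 2*s/(s^2 + 4)^2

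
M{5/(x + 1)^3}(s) 5 * pi * (s - 2) * (s - 1)/(2 * sin(pi * s))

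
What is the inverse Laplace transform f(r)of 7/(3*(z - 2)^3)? 7*r^2*exp(2*r)/6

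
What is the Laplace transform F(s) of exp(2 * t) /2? 1/(2 * (s - 2) ) 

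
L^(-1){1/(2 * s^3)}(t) t^2/4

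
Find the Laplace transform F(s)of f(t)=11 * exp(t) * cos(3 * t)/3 11 * (s - 1)/(3 * ((s - 1)^2 + 9))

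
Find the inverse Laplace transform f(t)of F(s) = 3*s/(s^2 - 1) 3*cosh(t)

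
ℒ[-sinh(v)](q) -1/(q^2 - 1)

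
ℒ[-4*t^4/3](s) -32/s^5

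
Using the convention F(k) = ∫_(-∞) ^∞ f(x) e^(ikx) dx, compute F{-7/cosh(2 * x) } -7 * pi/(2 * cosh(pi * k/4) ) 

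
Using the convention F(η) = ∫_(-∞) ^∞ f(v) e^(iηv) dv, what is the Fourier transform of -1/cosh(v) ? -pi/cosh(pi*η/2) 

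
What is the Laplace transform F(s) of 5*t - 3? 5/s^2-3/s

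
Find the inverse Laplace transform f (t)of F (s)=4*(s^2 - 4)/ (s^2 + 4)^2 4*t*cos (2*t)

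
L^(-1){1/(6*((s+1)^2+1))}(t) exp(-t)*sin(t)/6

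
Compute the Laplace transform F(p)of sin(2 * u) 2/(p^2 + 4)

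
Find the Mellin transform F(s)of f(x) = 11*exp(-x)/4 11*gamma(s)/4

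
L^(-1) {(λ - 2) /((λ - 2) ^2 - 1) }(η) exp(2*η)*cosh(η) 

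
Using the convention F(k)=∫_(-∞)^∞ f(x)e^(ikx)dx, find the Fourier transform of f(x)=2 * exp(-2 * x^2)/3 sqrt(2) * sqrt(pi) * exp(-k^2/8)/3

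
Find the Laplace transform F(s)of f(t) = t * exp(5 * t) (s - 5)^(-2)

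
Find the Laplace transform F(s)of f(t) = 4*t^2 8/s^3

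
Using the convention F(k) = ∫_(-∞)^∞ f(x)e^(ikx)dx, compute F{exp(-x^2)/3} sqrt(pi)*exp(-k^2/4)/3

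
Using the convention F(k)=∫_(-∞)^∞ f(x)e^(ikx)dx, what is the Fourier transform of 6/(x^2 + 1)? 6*pi*exp(-Abs(k))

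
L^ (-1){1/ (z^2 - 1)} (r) sinh (r)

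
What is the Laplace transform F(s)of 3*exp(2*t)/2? 3/(2*(s - 2))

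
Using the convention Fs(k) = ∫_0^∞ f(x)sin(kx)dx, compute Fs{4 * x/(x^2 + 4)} 2 * pi * exp(-2 * k)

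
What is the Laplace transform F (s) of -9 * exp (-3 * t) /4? -9/ (4 * s + 12) 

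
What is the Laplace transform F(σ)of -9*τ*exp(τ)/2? -9/(2*(σ - 1)^2)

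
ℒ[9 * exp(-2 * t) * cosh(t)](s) 9 * (s + 2)/((s + 2)^2 - 1)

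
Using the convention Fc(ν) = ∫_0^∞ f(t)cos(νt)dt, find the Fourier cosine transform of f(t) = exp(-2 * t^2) sqrt(2) * sqrt(pi) * exp(-ν^2/8)/4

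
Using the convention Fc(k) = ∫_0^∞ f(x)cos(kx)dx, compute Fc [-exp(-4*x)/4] -1/(k^2 + 16)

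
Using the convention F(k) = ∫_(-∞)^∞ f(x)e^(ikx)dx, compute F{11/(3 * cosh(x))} 11 * pi/(3 * cosh(pi * k/2))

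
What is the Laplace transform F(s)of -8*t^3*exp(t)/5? -48/(5*(s - 1)^4)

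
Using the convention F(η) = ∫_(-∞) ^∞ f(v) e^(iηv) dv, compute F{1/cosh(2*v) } pi/(2*cosh(pi*η/4) ) 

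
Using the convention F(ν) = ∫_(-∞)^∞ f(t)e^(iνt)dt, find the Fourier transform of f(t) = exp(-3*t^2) sqrt(3)*sqrt(pi)*exp(-ν^2/12)/3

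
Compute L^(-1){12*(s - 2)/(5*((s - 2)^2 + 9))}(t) 12*exp(2*t)*cos(3*t)/5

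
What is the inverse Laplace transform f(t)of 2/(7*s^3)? t^2/7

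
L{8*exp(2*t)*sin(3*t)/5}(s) 24/(5*((s - 2)^2 + 9))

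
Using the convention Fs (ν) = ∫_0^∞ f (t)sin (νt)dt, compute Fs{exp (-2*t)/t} atan (ν/2)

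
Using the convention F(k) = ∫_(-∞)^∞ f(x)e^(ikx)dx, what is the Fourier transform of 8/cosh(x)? 8*pi/cosh(pi*k/2)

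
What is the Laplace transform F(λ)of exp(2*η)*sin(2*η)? 2/((λ - 2)^2 + 4)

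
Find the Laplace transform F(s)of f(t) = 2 2/s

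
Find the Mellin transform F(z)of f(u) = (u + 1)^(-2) (-pi*z + pi)/sin(pi*z)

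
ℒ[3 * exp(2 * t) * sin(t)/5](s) 3/(5 * ((s - 2)^2 + 1))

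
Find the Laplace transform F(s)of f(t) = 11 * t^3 66/s^4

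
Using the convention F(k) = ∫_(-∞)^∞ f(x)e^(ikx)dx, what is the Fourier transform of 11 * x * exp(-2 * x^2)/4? 11 * sqrt(2) * I * sqrt(pi) * k * exp(-k^2/8)/32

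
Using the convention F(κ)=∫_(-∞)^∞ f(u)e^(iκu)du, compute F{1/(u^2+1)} pi*exp(-Abs(κ))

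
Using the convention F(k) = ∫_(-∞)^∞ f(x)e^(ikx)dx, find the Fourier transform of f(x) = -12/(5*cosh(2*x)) -6*pi/(5*cosh(pi*k/4))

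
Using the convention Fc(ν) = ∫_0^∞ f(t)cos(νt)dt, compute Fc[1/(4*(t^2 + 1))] pi*exp(-ν)/8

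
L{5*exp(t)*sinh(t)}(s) 5/(s*(s - 2))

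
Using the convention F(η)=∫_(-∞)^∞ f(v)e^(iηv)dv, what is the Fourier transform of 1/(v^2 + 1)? pi*exp(-Abs(η))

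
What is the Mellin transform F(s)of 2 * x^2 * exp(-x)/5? 2 * gamma(s + 2)/5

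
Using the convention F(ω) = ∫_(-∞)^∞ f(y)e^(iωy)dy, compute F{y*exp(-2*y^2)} sqrt(2)*I*sqrt(pi)*ω*exp(-ω^2/8)/8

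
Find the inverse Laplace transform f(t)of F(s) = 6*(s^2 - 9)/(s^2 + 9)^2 6*t*cos(3*t)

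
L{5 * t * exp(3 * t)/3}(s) 5/(3 * (s - 3)^2)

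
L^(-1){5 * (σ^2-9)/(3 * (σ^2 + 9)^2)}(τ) 5 * τ * cos(3 * τ)/3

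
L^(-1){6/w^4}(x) x^3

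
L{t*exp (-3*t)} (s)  (s + 3)^ (-2)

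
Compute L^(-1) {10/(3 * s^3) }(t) 5 * t^2/3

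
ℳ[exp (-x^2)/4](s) gamma (s/2)/8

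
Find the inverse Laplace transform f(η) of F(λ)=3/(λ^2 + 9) sin(3 * η) 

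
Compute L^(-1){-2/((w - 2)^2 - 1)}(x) -2*exp(2*x)*sinh(x)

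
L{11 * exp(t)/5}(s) 11/(5 * (s - 1))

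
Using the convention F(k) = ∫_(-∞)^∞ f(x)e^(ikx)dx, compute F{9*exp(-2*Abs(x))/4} 9/(k^2 + 4)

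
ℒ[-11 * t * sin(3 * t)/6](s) -11 * s/(s^2 + 9)^2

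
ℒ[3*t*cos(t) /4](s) 3*(s^2 - 1) /(4*(s^2+1) ^2) 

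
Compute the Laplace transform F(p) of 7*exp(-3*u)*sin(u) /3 7/(3*((p+3) ^2+1) ) 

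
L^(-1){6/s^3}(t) 3*t^2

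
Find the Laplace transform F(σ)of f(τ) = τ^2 2/σ^3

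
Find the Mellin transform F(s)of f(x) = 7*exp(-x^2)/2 7*gamma(s/2)/4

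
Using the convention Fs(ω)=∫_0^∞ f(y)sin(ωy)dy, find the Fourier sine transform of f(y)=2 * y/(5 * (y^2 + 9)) pi * exp(-3 * ω)/5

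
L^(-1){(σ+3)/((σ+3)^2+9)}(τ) exp(-3*τ)*cos(3*τ)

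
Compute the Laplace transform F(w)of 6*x 6/w^2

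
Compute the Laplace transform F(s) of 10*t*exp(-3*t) 10/(s + 3) ^2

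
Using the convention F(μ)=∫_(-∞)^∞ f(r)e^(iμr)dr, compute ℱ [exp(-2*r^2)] sqrt(2)*sqrt(pi)*exp(-μ^2/8)/2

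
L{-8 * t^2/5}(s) -16/(5 * s^3)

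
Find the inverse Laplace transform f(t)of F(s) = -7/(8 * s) -7/8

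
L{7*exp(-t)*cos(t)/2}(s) 7*(s + 1)/(2*((s + 1)^2 + 1))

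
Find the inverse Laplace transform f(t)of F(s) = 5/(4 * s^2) 5 * t/4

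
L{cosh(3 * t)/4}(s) s/(4 * (s^2 - 9))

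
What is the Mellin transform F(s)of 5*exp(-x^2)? 5*gamma(s/2)/2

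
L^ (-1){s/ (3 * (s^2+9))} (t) cos (3 * t)/3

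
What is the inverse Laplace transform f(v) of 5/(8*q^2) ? 5*v/8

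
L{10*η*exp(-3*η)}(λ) 10/(λ + 3)^2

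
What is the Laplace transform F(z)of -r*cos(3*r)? (9 - z^2)/(z^2 + 9)^2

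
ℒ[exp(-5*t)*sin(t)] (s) 1/((s + 5)^2 + 1)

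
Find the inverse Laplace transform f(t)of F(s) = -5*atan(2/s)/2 -5*sin(2*t)/(2*t)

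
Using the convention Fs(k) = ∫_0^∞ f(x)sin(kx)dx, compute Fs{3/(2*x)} 3*pi/4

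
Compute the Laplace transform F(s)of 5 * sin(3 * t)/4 15/(4 * (s^2 + 9))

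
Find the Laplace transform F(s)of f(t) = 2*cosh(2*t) 2*s/(s^2 - 4)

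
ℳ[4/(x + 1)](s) 4*pi*csc(pi*s)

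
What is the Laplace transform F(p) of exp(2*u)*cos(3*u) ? (p - 2) /((p - 2) ^2 + 9) 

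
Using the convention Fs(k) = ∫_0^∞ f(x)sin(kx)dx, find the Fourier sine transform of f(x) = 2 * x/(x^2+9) pi * exp(-3 * k)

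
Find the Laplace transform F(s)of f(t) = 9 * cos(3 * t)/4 9 * s/(4 * (s^2 + 9))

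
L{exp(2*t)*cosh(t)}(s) (s - 2)/((s - 2)^2 - 1)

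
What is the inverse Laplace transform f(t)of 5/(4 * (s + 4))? 5 * exp(-4 * t)/4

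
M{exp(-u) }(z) gamma(z) 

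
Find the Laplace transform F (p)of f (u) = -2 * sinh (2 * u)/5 -4/ (5 * p^2-20)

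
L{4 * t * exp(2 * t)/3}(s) 4/(3 * (s - 2)^2)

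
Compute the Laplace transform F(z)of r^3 6/z^4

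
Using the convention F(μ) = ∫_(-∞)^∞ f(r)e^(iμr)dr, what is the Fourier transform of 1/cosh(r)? pi/cosh(pi*μ/2)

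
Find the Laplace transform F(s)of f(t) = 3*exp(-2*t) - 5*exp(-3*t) 3/(s + 2) - 5/(s + 3)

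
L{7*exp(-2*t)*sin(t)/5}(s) 7/(5*((s + 2)^2 + 1))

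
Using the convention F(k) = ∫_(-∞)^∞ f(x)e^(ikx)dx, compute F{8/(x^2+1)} 8*pi*exp(-Abs(k))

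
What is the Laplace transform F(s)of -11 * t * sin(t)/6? -11 * s/(3 * (s^2 + 1)^2)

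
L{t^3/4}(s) 3/(2 * s^4)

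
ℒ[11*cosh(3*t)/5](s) 11*s/(5*(s^2 - 9))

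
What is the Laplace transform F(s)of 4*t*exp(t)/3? 4/(3*(s - 1)^2)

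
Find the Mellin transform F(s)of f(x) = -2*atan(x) pi*sec(pi*s/2)/s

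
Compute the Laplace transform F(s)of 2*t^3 12/s^4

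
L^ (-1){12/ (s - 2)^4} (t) 2*t^3*exp (2*t)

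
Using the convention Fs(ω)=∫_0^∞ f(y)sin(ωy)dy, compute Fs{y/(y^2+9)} pi*exp(-3*ω)/2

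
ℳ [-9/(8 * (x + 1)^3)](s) -9 * pi * (s - 2) * (s - 1)/(16 * sin(pi * s))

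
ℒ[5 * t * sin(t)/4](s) 5 * s/(2 * (s^2 + 1)^2)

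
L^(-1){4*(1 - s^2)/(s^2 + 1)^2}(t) -4*t*cos(t)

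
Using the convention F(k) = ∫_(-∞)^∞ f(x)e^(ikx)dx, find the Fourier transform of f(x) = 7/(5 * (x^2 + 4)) 7 * pi * exp(-2 * Abs(k))/10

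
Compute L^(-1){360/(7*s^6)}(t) 3*t^5/7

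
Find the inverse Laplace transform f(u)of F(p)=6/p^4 u^3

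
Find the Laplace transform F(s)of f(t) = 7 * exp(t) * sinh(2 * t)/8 7/(4 * ((s - 1)^2-4))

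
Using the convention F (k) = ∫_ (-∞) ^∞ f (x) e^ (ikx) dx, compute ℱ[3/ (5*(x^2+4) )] 3*pi*exp (-2*Abs (k) ) /10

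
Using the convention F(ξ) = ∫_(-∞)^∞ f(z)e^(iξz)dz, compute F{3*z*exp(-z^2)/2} 3*I*sqrt(pi)*ξ*exp(-ξ^2/4)/4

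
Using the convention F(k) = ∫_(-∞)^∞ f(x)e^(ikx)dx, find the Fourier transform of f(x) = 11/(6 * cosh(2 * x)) 11 * pi/(12 * cosh(pi * k/4))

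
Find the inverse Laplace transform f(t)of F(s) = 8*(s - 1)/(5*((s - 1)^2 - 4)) 8*exp(t)*cosh(2*t)/5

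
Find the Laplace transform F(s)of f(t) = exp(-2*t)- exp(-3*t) 1/(s + 2) - 1/(s + 3)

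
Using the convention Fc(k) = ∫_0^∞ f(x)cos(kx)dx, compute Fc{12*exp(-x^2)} 6*sqrt(pi)*exp(-k^2/4)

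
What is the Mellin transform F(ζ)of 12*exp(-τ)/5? 12*gamma(ζ)/5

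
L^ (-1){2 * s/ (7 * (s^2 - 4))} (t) 2 * cosh (2 * t)/7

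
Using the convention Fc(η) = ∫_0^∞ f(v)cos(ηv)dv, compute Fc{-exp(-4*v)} -4/(η^2 + 16)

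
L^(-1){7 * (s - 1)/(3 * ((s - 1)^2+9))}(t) 7 * exp(t) * cos(3 * t)/3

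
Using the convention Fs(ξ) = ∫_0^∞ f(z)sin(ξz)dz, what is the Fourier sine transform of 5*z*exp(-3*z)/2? 15*ξ/(ξ^2 + 9)^2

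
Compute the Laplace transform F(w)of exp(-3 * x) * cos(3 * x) (w+3)/((w+3)^2+9)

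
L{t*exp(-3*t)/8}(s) 1/(8*(s + 3)^2)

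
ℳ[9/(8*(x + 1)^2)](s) -9*pi*(s - 1)/(8*sin(pi*s))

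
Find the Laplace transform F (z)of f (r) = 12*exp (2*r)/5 12/ (5*(z - 2))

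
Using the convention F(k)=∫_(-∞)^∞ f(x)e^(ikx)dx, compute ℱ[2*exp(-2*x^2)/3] sqrt(2)*sqrt(pi)*exp(-k^2/8)/3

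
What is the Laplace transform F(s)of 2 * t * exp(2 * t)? 2/(s - 2)^2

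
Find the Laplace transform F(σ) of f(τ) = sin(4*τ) 4/(σ^2 + 16) 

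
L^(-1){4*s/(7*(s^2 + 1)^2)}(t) 2*t*sin(t)/7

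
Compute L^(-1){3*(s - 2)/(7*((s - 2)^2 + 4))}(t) 3*exp(2*t)*cos(2*t)/7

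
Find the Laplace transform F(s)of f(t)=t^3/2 3/s^4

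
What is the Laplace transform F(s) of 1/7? 1/(7*s) 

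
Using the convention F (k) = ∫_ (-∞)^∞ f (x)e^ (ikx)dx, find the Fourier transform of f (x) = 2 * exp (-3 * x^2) 2 * sqrt (3) * sqrt (pi) * exp (-k^2/12)/3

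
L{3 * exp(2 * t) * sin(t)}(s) 3/((s - 2)^2 + 1)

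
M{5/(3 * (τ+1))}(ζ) 5 * pi * csc(pi * ζ)/3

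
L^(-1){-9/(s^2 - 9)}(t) -3*sinh(3*t)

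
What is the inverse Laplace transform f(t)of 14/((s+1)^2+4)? 7 * exp(-t) * sin(2 * t)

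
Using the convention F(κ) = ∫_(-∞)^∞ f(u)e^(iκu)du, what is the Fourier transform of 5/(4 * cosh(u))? 5 * pi/(4 * cosh(pi * κ/2))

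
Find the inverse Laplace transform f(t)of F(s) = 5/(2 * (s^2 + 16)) 5 * sin(4 * t)/8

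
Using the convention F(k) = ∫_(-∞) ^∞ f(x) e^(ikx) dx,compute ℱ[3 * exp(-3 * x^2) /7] sqrt(3) * sqrt(pi) * exp(-k^2/12) /7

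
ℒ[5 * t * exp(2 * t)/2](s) 5/(2 * (s - 2)^2)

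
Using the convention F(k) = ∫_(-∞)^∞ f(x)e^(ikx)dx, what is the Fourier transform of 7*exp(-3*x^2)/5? 7*sqrt(3)*sqrt(pi)*exp(-k^2/12)/15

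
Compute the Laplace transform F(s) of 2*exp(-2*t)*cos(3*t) 2*(s+2) /((s+2) ^2+9) 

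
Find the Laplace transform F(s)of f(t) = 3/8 3/(8 * s)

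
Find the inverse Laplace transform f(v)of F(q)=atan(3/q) sin(3*v)/v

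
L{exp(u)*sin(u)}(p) 1/((p - 1)^2 + 1)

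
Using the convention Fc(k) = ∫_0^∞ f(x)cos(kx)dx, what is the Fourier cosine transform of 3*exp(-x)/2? 3/(2*(k^2 + 1))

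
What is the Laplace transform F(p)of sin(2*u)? 2/(p^2 + 4)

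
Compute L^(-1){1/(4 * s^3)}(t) t^2/8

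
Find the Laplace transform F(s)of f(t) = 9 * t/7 9/(7 * s^2)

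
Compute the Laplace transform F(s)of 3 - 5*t 3/s - 5/s^2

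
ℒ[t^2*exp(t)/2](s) (s - 1)^(-3)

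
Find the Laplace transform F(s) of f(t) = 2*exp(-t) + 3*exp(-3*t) 3/(s + 3) + 2/(s + 1) 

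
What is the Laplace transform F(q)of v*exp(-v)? (q + 1)^(-2)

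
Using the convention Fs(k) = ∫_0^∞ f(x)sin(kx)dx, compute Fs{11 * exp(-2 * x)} 11 * k/(k^2 + 4)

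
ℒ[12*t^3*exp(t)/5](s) 72/(5*(s - 1)^4)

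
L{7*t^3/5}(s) 42/(5*s^4) 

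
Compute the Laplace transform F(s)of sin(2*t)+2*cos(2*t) 2*s/(s^2+4)+2/(s^2+4)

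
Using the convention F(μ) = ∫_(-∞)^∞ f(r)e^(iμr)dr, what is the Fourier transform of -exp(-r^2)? -sqrt(pi)*exp(-μ^2/4)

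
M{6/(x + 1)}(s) 6*pi*csc(pi*s)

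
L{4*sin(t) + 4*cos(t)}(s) 4/(s^2 + 1) + 4*s/(s^2 + 1)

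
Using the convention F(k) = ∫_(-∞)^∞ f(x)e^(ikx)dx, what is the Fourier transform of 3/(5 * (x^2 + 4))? 3 * pi * exp(-2 * Abs(k))/10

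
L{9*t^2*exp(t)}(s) 18/(s - 1)^3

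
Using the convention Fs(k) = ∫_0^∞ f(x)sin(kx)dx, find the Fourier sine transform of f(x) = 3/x 3*pi/2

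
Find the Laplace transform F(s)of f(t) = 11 11/s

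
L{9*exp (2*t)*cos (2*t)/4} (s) 9*(s - 2)/ (4*( (s - 2)^2 + 4))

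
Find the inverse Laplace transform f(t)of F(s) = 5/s 5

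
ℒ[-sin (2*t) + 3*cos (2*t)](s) 3*s/ (s^2 + 4) - 2/ (s^2 + 4)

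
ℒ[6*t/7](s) 6/ (7*s^2)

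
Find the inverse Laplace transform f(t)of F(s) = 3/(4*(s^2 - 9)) sinh(3*t)/4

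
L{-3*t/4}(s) -3/(4*s^2)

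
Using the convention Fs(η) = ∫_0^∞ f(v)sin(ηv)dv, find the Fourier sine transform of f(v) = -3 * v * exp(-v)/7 -6 * η/(7 * (η^2 + 1)^2)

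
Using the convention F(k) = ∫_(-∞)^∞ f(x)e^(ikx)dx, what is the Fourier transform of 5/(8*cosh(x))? 5*pi/(8*cosh(pi*k/2))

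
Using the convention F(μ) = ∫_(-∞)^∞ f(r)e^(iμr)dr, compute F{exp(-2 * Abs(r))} 4/(μ^2 + 4)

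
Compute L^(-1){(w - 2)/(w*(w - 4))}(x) exp(2*x)*cosh(2*x)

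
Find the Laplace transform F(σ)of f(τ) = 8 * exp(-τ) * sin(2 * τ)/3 16/(3 * ((σ + 1)^2 + 4))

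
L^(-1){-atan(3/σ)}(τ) -sin(3*τ)/τ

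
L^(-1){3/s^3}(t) 3*t^2/2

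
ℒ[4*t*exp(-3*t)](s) 4/(s + 3)^2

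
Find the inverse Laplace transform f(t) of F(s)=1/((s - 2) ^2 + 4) exp(2*t)*sin(2*t) /2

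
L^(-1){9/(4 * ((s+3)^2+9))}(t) 3 * exp(-3 * t) * sin(3 * t)/4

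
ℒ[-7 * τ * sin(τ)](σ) -14 * σ/(σ^2 + 1)^2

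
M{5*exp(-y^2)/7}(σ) 5*gamma(σ/2)/14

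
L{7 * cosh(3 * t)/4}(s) 7 * s/(4 * (s^2 - 9))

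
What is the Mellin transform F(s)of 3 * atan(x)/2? -3 * pi * sec(pi * s/2)/(4 * s)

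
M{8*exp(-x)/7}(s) 8*gamma(s)/7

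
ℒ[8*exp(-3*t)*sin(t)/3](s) 8/(3*((s + 3)^2 + 1))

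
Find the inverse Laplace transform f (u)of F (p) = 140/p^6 7*u^5/6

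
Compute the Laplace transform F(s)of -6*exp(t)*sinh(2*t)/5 -12/(5*(s - 1)^2 - 20)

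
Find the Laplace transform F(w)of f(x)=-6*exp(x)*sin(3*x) -18/((w - 1)^2 + 9)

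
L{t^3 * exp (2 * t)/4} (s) 3/ (2 * (s - 2)^4)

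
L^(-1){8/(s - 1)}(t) 8 * exp(t)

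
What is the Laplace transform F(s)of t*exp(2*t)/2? 1/(2*(s - 2)^2)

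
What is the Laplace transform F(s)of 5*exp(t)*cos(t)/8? 5*(s - 1)/(8*((s - 1)^2 + 1))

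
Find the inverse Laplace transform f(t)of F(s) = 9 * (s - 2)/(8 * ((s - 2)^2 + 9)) 9 * exp(2 * t) * cos(3 * t)/8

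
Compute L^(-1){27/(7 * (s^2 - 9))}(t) 9 * sinh(3 * t)/7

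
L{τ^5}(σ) 120/σ^6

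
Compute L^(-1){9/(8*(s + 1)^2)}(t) 9*t*exp(-t)/8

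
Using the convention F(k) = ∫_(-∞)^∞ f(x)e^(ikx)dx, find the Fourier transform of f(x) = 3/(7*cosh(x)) 3*pi/(7*cosh(pi*k/2))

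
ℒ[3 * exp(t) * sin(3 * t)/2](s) 9/(2 * ((s - 1)^2 + 9))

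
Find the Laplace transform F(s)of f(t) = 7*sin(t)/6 7/(6*(s^2 + 1))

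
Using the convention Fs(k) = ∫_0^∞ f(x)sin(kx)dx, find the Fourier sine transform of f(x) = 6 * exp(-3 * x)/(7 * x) 6 * atan(k/3)/7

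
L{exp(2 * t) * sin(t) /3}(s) 1/(3 * ((s - 2) ^2 + 1) ) 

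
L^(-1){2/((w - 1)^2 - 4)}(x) exp(x) * sinh(2 * x)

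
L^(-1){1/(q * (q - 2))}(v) exp(v) * sinh(v)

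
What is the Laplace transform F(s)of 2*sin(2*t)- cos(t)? 4/(s^2 + 4)- s/(s^2 + 1)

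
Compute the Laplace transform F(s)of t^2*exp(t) 2/(s - 1)^3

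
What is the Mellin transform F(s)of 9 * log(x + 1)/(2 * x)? -9 * pi * csc(pi * s)/(2 * s - 2)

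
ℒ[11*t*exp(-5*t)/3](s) 11/(3*(s + 5)^2)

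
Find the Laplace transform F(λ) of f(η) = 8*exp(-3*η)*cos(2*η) 8*(λ + 3) /((λ + 3) ^2 + 4) 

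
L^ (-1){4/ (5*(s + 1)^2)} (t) 4*t*exp (-t)/5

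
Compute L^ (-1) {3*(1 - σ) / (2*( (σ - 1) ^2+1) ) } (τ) -3*exp (τ)*cos (τ) /2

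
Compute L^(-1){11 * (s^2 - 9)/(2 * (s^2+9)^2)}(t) 11 * t * cos(3 * t)/2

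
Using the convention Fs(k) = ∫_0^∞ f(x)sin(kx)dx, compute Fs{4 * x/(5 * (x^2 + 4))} 2 * pi * exp(-2 * k)/5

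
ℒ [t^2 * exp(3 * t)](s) 2/(s - 3)^3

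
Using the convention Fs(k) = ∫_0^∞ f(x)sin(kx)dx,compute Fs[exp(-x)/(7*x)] atan(k)/7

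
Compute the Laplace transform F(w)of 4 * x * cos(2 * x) 4 * (w^2 - 4)/(w^2 + 4)^2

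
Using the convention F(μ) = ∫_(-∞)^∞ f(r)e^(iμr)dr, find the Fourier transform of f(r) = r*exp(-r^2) I*sqrt(pi)*μ*exp(-μ^2/4)/2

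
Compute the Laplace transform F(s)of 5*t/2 5/(2*s^2)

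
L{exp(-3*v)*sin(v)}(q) 1/((q + 3)^2 + 1)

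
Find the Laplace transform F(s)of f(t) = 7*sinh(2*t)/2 7/(s^2 - 4)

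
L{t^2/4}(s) 1/(2 * s^3)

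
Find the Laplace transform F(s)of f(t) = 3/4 3/(4*s)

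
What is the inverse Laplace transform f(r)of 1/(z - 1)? exp(r)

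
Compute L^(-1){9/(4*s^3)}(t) 9*t^2/8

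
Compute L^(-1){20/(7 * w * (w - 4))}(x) 10 * exp(2 * x) * sinh(2 * x)/7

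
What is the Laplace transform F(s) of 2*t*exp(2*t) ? 2/(s - 2) ^2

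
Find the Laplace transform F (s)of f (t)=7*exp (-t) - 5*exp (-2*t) 7/ (s + 1) - 5/ (s + 2)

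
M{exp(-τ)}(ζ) gamma(ζ)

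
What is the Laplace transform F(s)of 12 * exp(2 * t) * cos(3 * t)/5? 12 * (s - 2)/(5 * ((s - 2)^2 + 9))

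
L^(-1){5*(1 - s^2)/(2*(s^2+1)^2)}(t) -5*t*cos(t)/2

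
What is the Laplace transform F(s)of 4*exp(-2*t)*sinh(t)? 4/((s+2)^2 - 1)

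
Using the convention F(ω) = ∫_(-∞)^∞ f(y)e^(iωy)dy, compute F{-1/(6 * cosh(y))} -pi/(6 * cosh(pi * ω/2))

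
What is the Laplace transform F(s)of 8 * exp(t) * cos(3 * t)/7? 8 * (s - 1)/(7 * ((s - 1)^2 + 9))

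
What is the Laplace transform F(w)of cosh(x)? w/(w^2 - 1)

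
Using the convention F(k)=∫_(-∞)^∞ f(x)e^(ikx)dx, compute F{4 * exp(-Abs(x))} 8/(k^2 + 1)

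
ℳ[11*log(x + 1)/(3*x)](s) -11*pi*csc(pi*s)/(3*s - 3)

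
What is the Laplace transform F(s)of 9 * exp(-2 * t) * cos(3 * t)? 9 * (s + 2)/((s + 2)^2 + 9)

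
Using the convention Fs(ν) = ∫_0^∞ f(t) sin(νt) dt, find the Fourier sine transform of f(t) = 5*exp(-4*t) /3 5*ν/(3*(ν^2+16) ) 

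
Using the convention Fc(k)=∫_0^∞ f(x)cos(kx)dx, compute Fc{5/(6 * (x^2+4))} 5 * pi * exp(-2 * k)/24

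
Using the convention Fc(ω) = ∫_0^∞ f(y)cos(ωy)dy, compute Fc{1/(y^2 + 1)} pi*exp(-ω)/2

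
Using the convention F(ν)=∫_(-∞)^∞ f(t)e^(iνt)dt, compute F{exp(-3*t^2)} sqrt(3)*sqrt(pi)*exp(-ν^2/12)/3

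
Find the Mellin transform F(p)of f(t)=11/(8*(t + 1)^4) 11*gamma(p)*gamma(4 - p)/48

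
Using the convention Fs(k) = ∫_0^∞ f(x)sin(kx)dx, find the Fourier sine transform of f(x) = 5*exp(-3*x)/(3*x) 5*atan(k/3)/3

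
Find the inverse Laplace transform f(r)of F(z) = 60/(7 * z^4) 10 * r^3/7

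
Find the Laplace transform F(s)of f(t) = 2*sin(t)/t 2*atan(1/s)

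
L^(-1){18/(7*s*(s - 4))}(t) 9*exp(2*t)*sinh(2*t)/7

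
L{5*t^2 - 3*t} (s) 10/s^3 - 3/s^2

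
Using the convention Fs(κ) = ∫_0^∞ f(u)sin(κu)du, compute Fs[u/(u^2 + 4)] pi * exp(-2 * κ)/2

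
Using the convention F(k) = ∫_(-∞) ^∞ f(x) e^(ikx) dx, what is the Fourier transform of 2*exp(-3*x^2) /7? 2*sqrt(3)*sqrt(pi)*exp(-k^2/12) /21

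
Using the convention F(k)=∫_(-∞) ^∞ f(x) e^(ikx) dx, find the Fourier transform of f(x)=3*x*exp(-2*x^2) 3*sqrt(2)*I*sqrt(pi)*k*exp(-k^2/8) /8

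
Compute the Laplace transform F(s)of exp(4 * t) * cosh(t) (s - 4)/((s - 4)^2 - 1)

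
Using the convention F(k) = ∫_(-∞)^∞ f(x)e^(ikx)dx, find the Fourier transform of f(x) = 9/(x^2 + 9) 3 * pi * exp(-3 * Abs(k))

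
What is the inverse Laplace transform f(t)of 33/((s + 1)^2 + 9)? 11*exp(-t)*sin(3*t)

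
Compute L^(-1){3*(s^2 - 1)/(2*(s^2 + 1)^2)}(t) 3*t*cos(t)/2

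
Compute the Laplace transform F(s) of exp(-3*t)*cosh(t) (s + 3) /((s + 3) ^2 - 1) 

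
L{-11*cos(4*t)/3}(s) -11*s/(3*s^2 + 48)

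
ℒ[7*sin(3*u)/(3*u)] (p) 7*atan(3/p)/3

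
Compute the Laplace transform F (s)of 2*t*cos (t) 2*(s^2 - 1)/ (s^2 + 1)^2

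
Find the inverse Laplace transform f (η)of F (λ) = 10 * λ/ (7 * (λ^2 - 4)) 10 * cosh (2 * η)/7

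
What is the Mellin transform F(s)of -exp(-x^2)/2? -gamma(s/2)/4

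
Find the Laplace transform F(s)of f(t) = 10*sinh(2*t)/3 20/(3*(s^2 - 4))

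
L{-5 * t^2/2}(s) -5/s^3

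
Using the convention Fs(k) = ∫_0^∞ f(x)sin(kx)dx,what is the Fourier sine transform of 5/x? 5*pi/2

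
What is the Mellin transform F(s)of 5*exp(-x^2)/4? 5*gamma(s/2)/8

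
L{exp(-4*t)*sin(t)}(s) 1/((s + 4)^2 + 1)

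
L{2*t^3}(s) 12/s^4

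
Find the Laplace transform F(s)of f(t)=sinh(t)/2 1/(2*(s^2 - 1))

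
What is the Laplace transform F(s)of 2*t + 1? 1/s + 2/s^2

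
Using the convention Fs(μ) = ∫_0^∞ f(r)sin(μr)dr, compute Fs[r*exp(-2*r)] 4*μ/(μ^2 + 4)^2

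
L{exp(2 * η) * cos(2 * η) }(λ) (λ - 2) /((λ - 2) ^2 + 4) 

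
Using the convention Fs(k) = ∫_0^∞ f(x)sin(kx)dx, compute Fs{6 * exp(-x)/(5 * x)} 6 * atan(k)/5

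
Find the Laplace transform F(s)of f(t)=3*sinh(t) 3/(s^2-1)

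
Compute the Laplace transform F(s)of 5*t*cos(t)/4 5*(s^2 - 1)/(4*(s^2 + 1)^2)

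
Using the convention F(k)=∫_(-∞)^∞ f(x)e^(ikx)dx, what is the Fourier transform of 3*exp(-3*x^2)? sqrt(3)*sqrt(pi)*exp(-k^2/12)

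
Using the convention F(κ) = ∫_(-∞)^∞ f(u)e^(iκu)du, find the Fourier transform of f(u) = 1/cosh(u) pi/cosh(pi*κ/2)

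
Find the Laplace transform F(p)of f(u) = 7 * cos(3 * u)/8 7 * p/(8 * (p^2+9))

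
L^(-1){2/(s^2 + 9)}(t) 2*sin(3*t)/3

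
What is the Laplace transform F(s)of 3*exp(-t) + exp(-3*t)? 3/(s + 1) + 1/(s + 3)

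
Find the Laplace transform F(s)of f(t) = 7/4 7/(4 * s)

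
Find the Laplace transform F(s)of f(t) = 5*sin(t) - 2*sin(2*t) 5/(s^2 + 1) - 4/(s^2 + 4)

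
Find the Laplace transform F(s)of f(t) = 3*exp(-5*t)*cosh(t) 3*(s+5)/((s+5)^2 - 1)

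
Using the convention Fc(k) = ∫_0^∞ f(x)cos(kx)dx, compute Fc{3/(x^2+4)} 3 * pi * exp(-2 * k)/4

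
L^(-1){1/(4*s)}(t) 1/4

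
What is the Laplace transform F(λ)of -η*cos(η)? (1 - λ^2)/(λ^2 + 1)^2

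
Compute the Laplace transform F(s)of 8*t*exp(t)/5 8/(5*(s - 1)^2)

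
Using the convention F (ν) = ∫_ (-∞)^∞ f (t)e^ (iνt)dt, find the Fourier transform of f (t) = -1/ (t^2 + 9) -pi * exp (-3 * Abs (ν))/3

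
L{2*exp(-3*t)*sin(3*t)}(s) 6/((s + 3)^2 + 9)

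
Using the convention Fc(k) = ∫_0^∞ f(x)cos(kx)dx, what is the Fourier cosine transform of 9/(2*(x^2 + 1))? 9*pi*exp(-k)/4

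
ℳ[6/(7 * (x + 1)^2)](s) -6 * pi * (s - 1)/(7 * sin(pi * s))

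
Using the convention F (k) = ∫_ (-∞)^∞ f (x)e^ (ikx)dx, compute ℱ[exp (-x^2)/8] sqrt (pi) * exp (-k^2/4)/8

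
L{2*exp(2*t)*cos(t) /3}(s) 2*(s - 2) /(3*((s - 2) ^2+1) ) 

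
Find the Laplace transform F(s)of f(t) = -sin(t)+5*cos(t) 5*s/(s^2+1) - 1/(s^2+1)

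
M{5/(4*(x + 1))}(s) 5*pi*csc(pi*s)/4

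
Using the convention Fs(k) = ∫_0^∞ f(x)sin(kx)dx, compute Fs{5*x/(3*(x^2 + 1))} 5*pi*exp(-k)/6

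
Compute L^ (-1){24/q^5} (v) v^4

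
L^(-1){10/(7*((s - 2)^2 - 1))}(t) 10*exp(2*t)*sinh(t)/7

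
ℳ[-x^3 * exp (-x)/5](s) -gamma (s + 3)/5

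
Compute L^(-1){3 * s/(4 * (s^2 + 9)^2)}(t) t * sin(3 * t)/8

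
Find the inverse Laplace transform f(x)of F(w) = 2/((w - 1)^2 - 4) exp(x)*sinh(2*x)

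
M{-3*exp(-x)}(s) -3*gamma(s)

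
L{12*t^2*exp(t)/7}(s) 24/(7*(s - 1)^3)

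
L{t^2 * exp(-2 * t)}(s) 2/(s + 2)^3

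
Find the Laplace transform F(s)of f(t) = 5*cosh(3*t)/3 5*s/(3*(s^2-9))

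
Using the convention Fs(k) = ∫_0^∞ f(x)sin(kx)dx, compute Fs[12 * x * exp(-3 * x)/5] 72 * k/(5 * (k^2 + 9)^2)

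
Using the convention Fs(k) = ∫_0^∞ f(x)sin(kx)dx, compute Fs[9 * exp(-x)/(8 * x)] 9 * atan(k)/8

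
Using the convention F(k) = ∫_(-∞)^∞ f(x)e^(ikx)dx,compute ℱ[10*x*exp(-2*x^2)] 5*sqrt(2)*I*sqrt(pi)*k*exp(-k^2/8)/4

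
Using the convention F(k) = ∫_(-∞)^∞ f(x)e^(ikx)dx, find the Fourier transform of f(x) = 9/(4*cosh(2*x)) 9*pi/(8*cosh(pi*k/4))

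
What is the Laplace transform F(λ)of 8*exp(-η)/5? 8/(5*(λ + 1))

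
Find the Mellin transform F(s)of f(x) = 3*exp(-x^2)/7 3*gamma(s/2)/14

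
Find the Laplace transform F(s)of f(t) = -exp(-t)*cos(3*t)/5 (-s - 1)/(5*((s + 1)^2 + 9))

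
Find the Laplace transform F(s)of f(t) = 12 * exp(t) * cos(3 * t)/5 12 * (s - 1)/(5 * ((s - 1)^2 + 9))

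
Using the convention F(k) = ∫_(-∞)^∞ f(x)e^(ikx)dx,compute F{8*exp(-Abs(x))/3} 16/(3*(k^2+1))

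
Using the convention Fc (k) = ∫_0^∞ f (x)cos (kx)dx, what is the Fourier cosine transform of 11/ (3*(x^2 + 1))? 11*pi*exp (-k)/6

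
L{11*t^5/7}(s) 1320/(7*s^6)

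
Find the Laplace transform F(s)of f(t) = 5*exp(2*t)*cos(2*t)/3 5*(s - 2)/(3*((s - 2)^2 + 4))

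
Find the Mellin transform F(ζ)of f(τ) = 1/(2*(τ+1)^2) (-pi*ζ+pi)/(2*sin(pi*ζ))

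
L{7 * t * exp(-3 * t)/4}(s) 7/(4 * (s + 3)^2)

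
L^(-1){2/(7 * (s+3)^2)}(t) 2 * t * exp(-3 * t)/7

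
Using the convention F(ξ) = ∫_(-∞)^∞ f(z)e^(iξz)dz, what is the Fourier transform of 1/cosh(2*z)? pi/(2*cosh(pi*ξ/4))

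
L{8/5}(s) 8/(5 * s)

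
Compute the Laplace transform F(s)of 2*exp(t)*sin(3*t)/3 2/((s - 1)^2 + 9)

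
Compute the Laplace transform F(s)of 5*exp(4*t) 5/(s - 4)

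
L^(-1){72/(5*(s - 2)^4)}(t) 12*t^3*exp(2*t)/5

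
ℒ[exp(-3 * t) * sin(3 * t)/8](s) 3/(8 * ((s+3)^2+9))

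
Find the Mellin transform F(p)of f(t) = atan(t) -pi * sec(pi * p/2)/(2 * p)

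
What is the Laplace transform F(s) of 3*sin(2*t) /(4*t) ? 3*atan(2/s) /4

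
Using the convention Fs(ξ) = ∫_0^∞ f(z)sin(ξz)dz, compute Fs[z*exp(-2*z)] 4*ξ/(ξ^2 + 4)^2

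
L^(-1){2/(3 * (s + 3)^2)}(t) 2 * t * exp(-3 * t)/3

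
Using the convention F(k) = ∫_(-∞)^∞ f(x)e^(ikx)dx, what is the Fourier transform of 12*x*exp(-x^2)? 6*I*sqrt(pi)*k*exp(-k^2/4)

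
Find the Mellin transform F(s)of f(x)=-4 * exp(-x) -4 * gamma(s)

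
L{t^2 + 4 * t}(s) 2/s^3 + 4/s^2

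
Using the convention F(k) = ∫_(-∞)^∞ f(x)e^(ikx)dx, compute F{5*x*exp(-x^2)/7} 5*I*sqrt(pi)*k*exp(-k^2/4)/14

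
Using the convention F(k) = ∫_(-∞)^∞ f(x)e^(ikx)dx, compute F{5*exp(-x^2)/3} 5*sqrt(pi)*exp(-k^2/4)/3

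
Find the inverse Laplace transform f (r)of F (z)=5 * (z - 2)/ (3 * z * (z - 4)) 5 * exp (2 * r) * cosh (2 * r)/3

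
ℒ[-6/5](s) -6/(5 * s)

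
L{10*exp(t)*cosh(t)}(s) 10*(s - 1)/(s*(s - 2))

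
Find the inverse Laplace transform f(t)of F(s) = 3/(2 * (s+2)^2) 3 * t * exp(-2 * t)/2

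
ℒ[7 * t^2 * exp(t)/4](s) 7/(2 * (s - 1)^3)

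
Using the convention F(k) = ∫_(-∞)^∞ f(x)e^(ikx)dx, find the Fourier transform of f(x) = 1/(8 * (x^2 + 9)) pi * exp(-3 * Abs(k))/24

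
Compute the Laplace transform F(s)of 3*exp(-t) 3/(s+1)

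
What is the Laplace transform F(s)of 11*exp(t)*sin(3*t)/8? 33/(8*((s - 1)^2 + 9))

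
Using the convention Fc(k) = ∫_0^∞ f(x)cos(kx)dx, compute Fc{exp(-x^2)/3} sqrt(pi)*exp(-k^2/4)/6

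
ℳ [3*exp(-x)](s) 3*gamma(s)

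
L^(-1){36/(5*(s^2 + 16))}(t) 9*sin(4*t)/5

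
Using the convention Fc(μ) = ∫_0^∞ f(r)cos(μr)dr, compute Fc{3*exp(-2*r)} 6/(μ^2+4)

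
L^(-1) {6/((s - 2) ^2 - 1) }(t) 6 * exp(2 * t) * sinh(t) 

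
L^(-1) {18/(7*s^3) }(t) 9*t^2/7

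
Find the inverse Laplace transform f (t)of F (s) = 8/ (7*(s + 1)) 8*exp (-t)/7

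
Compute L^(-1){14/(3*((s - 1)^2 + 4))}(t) 7*exp(t)*sin(2*t)/3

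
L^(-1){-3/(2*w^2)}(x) -3*x/2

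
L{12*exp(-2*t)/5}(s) 12/(5*(s + 2))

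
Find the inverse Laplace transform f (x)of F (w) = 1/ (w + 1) exp (-x)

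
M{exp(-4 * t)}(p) gamma(p)/4^p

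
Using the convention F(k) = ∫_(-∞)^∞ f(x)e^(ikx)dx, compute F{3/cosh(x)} 3*pi/cosh(pi*k/2)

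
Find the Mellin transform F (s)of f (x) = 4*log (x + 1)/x -4*pi*csc (pi*s)/ (s - 1)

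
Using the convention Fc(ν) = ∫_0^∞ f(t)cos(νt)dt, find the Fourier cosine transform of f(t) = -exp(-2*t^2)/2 -sqrt(2)*sqrt(pi)*exp(-ν^2/8)/8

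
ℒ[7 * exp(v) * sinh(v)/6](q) 7/(6 * q * (q - 2))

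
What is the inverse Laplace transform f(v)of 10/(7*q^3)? 5*v^2/7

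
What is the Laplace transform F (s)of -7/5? -7/ (5*s)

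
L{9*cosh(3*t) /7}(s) 9*s/(7*(s^2-9) ) 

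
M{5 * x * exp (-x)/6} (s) 5 * gamma (s + 1)/6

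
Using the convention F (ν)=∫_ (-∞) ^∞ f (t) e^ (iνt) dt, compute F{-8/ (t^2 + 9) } -8 * pi * exp (-3 * Abs (ν) ) /3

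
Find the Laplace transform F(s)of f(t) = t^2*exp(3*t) 2/(s - 3)^3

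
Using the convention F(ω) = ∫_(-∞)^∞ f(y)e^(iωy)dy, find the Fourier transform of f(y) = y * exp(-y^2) I * sqrt(pi) * ω * exp(-ω^2/4)/2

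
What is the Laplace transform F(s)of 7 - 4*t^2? 7/s - 8/s^3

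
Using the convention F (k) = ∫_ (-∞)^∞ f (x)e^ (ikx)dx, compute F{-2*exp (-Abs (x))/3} -4/ (3*k^2+3)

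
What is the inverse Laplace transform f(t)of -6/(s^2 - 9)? -2 * sinh(3 * t)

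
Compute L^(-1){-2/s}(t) -2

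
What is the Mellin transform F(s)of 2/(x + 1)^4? gamma(s) * gamma(4 - s)/3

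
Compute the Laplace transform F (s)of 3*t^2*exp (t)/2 3/ (s - 1)^3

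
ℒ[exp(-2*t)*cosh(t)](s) (s + 2)/((s + 2)^2 - 1)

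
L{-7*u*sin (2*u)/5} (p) -28*p/ (5*(p^2 + 4)^2)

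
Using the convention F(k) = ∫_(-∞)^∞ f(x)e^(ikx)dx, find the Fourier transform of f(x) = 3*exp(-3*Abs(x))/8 9/(4*(k^2 + 9))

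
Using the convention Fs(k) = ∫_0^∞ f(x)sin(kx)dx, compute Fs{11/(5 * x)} 11 * pi/10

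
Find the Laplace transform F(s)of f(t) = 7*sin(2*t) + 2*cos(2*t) 14/(s^2 + 4) + 2*s/(s^2 + 4)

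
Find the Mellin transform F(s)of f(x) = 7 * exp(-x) 7 * gamma(s)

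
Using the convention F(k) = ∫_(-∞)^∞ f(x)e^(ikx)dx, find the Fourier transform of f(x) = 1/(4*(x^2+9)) pi*exp(-3*Abs(k))/12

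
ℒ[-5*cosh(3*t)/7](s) -5*s/(7*s^2-63)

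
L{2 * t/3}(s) 2/(3 * s^2)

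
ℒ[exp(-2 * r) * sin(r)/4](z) 1/(4 * ((z + 2)^2 + 1))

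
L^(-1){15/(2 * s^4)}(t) 5 * t^3/4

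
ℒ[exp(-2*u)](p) 1/(p + 2)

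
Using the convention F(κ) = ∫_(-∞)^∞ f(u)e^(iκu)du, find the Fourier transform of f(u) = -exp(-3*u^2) -sqrt(3)*sqrt(pi)*exp(-κ^2/12)/3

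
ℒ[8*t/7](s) 8/(7*s^2)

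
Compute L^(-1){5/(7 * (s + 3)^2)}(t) 5 * t * exp(-3 * t)/7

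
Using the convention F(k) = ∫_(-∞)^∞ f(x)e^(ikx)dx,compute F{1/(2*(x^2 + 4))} pi*exp(-2*Abs(k))/4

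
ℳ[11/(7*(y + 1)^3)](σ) 11*pi*(σ - 2)*(σ - 1)/(14*sin(pi*σ))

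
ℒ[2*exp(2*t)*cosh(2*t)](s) 2*(s - 2)/(s*(s - 4))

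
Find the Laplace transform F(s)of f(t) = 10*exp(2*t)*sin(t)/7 10/(7*((s - 2)^2 + 1))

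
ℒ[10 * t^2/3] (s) 20/(3 * s^3)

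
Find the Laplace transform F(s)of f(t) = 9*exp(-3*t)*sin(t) 9/((s + 3)^2 + 1)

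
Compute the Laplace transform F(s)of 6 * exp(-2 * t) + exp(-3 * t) 6/(s + 2) + 1/(s + 3)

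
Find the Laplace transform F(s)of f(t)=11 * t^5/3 440/s^6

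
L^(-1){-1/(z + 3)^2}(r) -r*exp(-3*r)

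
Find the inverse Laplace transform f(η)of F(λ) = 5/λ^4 5*η^3/6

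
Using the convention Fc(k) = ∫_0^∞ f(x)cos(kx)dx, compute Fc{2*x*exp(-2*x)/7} 2*(4 - k^2)/(7*(k^2 + 4)^2)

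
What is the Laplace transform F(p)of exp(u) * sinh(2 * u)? 2/((p - 1)^2 - 4)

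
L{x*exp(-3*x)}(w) (w+3)^(-2)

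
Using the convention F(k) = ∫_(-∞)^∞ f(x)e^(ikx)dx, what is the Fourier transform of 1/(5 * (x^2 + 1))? pi * exp(-Abs(k))/5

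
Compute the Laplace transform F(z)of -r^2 -2/z^3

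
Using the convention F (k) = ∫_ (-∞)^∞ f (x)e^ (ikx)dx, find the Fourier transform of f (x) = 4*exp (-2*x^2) 2*sqrt (2)*sqrt (pi)*exp (-k^2/8)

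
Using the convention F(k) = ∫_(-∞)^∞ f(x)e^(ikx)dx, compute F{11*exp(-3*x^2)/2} 11*sqrt(3)*sqrt(pi)*exp(-k^2/12)/6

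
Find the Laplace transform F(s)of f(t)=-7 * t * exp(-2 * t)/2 -7/(2 * (s + 2)^2)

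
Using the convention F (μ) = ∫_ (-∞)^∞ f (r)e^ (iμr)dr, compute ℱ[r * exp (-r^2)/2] I * sqrt (pi) * μ * exp (-μ^2/4)/4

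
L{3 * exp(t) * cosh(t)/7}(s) 3 * (s - 1)/(7 * s * (s - 2))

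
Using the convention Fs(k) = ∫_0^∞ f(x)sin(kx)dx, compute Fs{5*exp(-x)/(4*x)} 5*atan(k)/4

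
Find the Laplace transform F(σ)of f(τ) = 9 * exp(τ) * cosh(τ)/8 9 * (σ - 1)/(8 * σ * (σ - 2))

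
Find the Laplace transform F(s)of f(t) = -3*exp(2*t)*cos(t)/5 3*(2 - s)/(5*((s - 2)^2 + 1))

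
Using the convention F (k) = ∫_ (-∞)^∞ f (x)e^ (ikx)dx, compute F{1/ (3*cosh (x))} pi/ (3*cosh (pi*k/2))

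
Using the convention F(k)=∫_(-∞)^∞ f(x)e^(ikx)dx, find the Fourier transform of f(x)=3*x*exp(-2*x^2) 3*sqrt(2)*I*sqrt(pi)*k*exp(-k^2/8)/8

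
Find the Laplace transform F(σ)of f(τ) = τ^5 120/σ^6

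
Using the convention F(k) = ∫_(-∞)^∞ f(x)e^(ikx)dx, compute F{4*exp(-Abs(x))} 8/(k^2 + 1)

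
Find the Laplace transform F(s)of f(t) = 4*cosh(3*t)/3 4*s/(3*(s^2 - 9))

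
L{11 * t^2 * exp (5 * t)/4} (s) 11/ (2 * (s - 5)^3)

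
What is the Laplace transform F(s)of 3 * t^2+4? 4/s+6/s^3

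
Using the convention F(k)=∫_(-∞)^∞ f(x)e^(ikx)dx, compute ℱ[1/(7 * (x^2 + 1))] pi * exp(-Abs(k))/7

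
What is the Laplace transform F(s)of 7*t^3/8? 21/(4*s^4)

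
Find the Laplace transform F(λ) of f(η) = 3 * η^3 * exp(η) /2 9/(λ - 1) ^4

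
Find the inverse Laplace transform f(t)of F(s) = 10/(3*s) 10/3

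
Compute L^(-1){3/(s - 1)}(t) 3 * exp(t)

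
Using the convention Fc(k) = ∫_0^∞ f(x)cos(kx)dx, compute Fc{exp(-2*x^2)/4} sqrt(2)*sqrt(pi)*exp(-k^2/8)/16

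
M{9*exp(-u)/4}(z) 9*gamma(z)/4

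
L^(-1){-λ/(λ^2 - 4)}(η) -cosh(2 * η)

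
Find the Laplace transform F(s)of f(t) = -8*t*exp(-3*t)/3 -8/(3*(s + 3)^2)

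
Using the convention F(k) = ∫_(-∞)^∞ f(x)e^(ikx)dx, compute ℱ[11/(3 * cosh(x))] 11 * pi/(3 * cosh(pi * k/2))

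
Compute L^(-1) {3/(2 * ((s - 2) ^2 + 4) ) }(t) 3 * exp(2 * t) * sin(2 * t) /4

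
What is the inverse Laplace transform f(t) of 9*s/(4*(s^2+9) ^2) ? 3*t*sin(3*t) /8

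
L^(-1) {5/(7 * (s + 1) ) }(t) 5 * exp(-t) /7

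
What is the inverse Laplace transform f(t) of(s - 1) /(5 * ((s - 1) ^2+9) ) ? exp(t) * cos(3 * t) /5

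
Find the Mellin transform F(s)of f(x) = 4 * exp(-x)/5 4 * gamma(s)/5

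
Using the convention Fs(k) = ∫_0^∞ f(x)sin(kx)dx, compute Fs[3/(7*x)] 3*pi/14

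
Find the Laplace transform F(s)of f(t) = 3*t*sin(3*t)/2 9*s/(s^2+9)^2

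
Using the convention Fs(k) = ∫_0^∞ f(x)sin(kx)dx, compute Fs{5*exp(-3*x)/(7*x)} 5*atan(k/3)/7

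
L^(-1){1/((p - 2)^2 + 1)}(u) exp(2*u)*sin(u)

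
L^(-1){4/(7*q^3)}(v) 2*v^2/7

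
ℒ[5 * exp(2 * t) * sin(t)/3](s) 5/(3 * ((s - 2)^2+1))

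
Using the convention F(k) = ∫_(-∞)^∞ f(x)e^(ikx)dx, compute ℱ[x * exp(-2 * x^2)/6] sqrt(2) * I * sqrt(pi) * k * exp(-k^2/8)/48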